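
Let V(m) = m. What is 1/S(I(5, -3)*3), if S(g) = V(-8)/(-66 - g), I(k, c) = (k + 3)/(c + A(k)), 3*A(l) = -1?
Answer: 147/20 ≈ 7.3500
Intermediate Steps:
A(l) = -⅓ (A(l) = (⅓)*(-1) = -⅓)
I(k, c) = (3 + k)/(-⅓ + c) (I(k, c) = (k + 3)/(c - ⅓) = (3 + k)/(-⅓ + c))
S(g) = -8/(-66 - g)
1/S(I(5, -3)*3) = 1/(8/(66 + (3*(3 + 5)/(-1 + 3*(-3)))*3)) = 1/(8/(66 + (3*8/(-1 - 9))*3)) = 1/(8/(66 + (3*8/(-10))*3)) = 1/(8/(66 + (3*(-⅒)*8)*3)) = 1/(8/(66 - 12/5*3)) = 1/(8/(66 - 36/5)) = 1/(8/(294/5)) = 1/(8*(5/294)) = 1/(20/147) = 147/20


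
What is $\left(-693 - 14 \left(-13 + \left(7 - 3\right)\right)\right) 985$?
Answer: $-558495$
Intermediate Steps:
$\left(-693 - 14 \left(-13 + \left(7 - 3\right)\right)\right) 985 = \left(-693 - 14 \left(-13 + 4\right)\right) 985 = \left(-693 - -126\right) 985 = \left(-693 + 126\right) 985 = \left(-567\right) 985 = -558495$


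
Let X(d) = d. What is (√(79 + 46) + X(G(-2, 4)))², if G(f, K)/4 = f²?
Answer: 381 + 160*√5 ≈ 738.77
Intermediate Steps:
G(f, K) = 4*f²
(√(79 + 46) + X(G(-2, 4)))² = (√(79 + 46) + 4*(-2)²)² = (√125 + 4*4)² = (5*√5 + 16)² = (16 + 5*√5)²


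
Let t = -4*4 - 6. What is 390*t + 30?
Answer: -8550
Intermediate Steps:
t = -22 (t = -16 - 6 = -22)
390*t + 30 = 390*(-22) + 30 = -8580 + 30 = -8550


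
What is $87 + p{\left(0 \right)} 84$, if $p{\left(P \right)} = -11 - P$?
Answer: $-837$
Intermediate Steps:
$87 + p{\left(0 \right)} 84 = 87 + \left(-11 - 0\right) 84 = 87 + \left(-11 + 0\right) 84 = 87 - 924 = -837$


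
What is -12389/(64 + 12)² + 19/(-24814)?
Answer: -8092905/3771728 ≈ -2.1457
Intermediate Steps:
-12389/(64 + 12)² + 19/(-24814) = -12389/(76²) + 19*(-1/24814) = -12389/5776 - 1/1306 = -8092905/3771728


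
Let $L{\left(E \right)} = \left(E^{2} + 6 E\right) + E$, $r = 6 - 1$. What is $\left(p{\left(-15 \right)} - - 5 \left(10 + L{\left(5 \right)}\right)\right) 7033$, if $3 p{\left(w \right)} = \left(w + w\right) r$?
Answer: $2109900$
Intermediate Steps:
$r = 5$
$L{\left(E \right)} = E^{2} + 7 E$
$p{\left(w \right)} = \frac{10 w}{3}$ ($p{\left(w \right)} = \frac{\left(w + w\right) 5}{3} = \frac{2 w 5}{3} = \frac{10 w}{3}$)
$\left(p{\left(-15 \right)} - - 5 \left(10 + L{\left(5 \right)}\right)\right) 7033 = \left(\frac{10}{3} \left(-15\right) - - 5 \left(10 + 5 \left(7 + 5\right)\right)\right) 7033 = \left(-50 - - 5 \left(10 + 5 \cdot 12\right)\right) 7033 = \left(-50 - - 5 \left(10 + 60\right)\right) 7033 = \left(-50 - \left(-5\right) 70\right) 7033 = \left(-50 - -350\right) 7033 = \left(-50 + 350\right) 7033 = 300 \cdot 7033 = 2109900$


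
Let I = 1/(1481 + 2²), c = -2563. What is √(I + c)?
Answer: I*√627998910/495 ≈ 50.626*I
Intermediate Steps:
I = 1/1485 (I = 1/(1481 + 4) = 1/1485 ≈ 0.00067340)
√(I + c) = √(1/1485 - 2563) = √(-3806054/1485) = I*√627998910/495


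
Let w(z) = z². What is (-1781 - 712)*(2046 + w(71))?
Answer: -17667891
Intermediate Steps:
(-1781 - 712)*(2046 + w(71)) = (-1781 - 712)*(2046 + 71²) = -2493*(2046 + 5041) = -2493*7087 = -17667891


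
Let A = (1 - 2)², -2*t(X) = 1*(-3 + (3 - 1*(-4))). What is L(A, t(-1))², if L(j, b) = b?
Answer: 4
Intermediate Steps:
t(X) = -2 (t(X) = -(-3 + (3 - 1*(-4)))/2 = -(-3 + (3 + 4))/2 = -(-3 + 7)/2 = -4/2 = -½*4 = -2)
A = 1 (A = (-1)² = 1)
L(A, t(-1))² = (-2)² = 4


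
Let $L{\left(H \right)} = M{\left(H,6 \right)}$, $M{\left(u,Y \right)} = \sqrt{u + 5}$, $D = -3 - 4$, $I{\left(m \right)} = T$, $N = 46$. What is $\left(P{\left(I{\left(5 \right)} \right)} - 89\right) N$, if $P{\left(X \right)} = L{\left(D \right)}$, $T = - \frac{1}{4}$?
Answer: $-4094 + 46 i \sqrt{2} \approx -4094.0 + 65.054 i$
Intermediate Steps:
$T = - \frac{1}{4}$ ($T = \left(-1\right) \frac{1}{4} = - \frac{1}{4} \approx -0.25$)
$I{\left(m \right)} = - \frac{1}{4}$
$D = -7$
$M{\left(u,Y \right)} = \sqrt{5 + u}$
$L{\left(H \right)} = \sqrt{5 + H}$
$P{\left(X \right)} = i \sqrt{2}$ ($P{\left(X \right)} = \sqrt{5 - 7} = \sqrt{-2} = i \sqrt{2}$)
$\left(P{\left(I{\left(5 \right)} \right)} - 89\right) N = \left(i \sqrt{2} - 89\right) 46 = \left(-89 + i \sqrt{2}\right) 46 = -4094 + 46 i \sqrt{2}$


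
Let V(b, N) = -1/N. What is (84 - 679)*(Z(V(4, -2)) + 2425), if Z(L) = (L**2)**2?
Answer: -23086595/16 ≈ -1.4429e+6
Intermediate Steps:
Z(L) = L**4
(84 - 679)*(Z(V(4, -2)) + 2425) = (84 - 679)*((-1/(-2))**4 + 2425) = -595*((-1*(-1/2))**4 + 2425) = -595*((1/2)**4 + 2425) = -595*(1/16 + 2425) = -595*38801/16 = -23086595/16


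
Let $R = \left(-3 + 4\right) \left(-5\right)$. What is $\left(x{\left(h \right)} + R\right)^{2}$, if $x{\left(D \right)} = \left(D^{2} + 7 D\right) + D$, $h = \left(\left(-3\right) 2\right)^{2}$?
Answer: $2493241$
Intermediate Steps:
$h = 36$ ($h = \left(-6\right)^{2} = 36$)
$x{\left(D \right)} = D^{2} + 8 D$
$R = -5$ ($R = 1 \left(-5\right) = -5$)
$\left(x{\left(h \right)} + R\right)^{2} = \left(36 \left(8 + 36\right) - 5\right)^{2} = \left(36 \cdot 44 - 5\right)^{2} = \left(1584 - 5\right)^{2} = 1579^{2} = 2493241$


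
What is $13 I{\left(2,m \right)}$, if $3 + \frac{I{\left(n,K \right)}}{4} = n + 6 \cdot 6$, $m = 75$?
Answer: $1820$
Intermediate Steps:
$I{\left(n,K \right)} = 132 + 4 n$ ($I{\left(n,K \right)} = -12 + 4 \left(n + 6 \cdot 6\right) = -12 + 4 \left(n + 36\right) = -12 + 4 \left(36 + n\right) = -12 + \left(144 + 4 n\right) = 132 + 4 n$)
$13 I{\left(2,m \right)} = 13 \left(132 + 4 \cdot 2\right) = 13 \left(132 + 8\right) = 13 \cdot 140 = 1820$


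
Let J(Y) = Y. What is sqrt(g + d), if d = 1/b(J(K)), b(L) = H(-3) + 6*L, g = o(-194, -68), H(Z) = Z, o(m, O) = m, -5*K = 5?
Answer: I*sqrt(1747)/3 ≈ 13.932*I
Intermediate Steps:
K = -1 (K = -1/5*5 = -1)
g = -194
b(L) = -3 + 6*L
d = -1/9 (d = 1/(-3 + 6*(-1)) = 1/(-3 - 6) = 1/(-9) = -1/9 ≈ -0.11111)
sqrt(g + d) = sqrt(-194 - 1/9) = sqrt(-1747/9) = I*sqrt(1747)/3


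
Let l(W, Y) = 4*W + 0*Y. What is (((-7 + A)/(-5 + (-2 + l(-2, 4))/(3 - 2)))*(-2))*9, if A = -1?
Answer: -48/5 ≈ -9.6000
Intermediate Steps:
l(W, Y) = 4*W (l(W, Y) = 4*W + 0 = 4*W)
(((-7 + A)/(-5 + (-2 + l(-2, 4))/(3 - 2)))*(-2))*9 = (((-7 - 1)/(-5 + (-2 + 4*(-2))/(3 - 2)))*(-2))*9 = (-8/(-5 + (-2 - 8)/1)*(-2))*9 = (-8/(-5 - 10*1)*(-2))*9 = (-8/(-5 - 10)*(-2))*9 = (-8/(-15)*(-2))*9 = (-8*(-1/15)*(-2))*9 = ((8/15)*(-2))*9 = -16/15*9 = -48/5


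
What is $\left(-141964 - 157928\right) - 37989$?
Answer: $-337881$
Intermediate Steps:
$\left(-141964 - 157928\right) - 37989 = -299892 - 37989 = -337881$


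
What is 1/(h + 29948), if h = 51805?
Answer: 1/81753 ≈ 1.2232e-5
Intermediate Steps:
1/(h + 29948) = 1/(51805 + 29948) = 1/81753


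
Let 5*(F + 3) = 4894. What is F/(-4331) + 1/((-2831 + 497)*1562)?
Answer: -250527197/1111940940 ≈ -0.22531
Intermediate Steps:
F = 4879/5 (F = -3 + (⅕)*4894 = -3 + 4894/5 = 4879/5 ≈ 975.80)
F/(-4331) + 1/((-2831 + 497)*1562) = (4879/5)/(-4331) + 1/((-2831 + 497)*1562) = (4879/5)*(-1/4331) + (1/1562)/(-2334) = -4879/21655 - 1/2334*1/1562 = -4879/21655 - 1/3645708 = -250527197/1111940940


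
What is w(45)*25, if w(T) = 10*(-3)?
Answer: -750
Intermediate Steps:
w(T) = -30
w(45)*25 = -30*25 = -750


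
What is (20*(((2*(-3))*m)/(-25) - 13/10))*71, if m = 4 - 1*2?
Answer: -5822/5 ≈ -1164.4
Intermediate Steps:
m = 2 (m = 4 - 2 = 2)
(20*(((2*(-3))*m)/(-25) - 13/10))*71 = (20*(((2*(-3))*2)/(-25) - 13/10))*71 = (20*(-6*2*(-1/25) - 13*⅒))*71 = (20*(-12*(-1/25) - 13/10))*71 = (20*(12/25 - 13/10))*71 = (20*(-41/50))*71 = -82/5*71 = -5822/5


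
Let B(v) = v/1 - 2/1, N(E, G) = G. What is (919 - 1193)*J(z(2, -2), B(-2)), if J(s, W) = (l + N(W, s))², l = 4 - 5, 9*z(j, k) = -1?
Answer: -27400/81 ≈ -338.27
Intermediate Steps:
z(j, k) = -⅑ (z(j, k) = (⅑)*(-1) = -⅑)
B(v) = -2 + v (B(v) = v*1 - 2*1 = v - 2 = -2 + v)
l = -1
J(s, W) = (-1 + s)²
(919 - 1193)*J(z(2, -2), B(-2)) = (919 - 1193)*(-1 - ⅑)² = -274*(-10/9)² = -274*100/81 = -27400/81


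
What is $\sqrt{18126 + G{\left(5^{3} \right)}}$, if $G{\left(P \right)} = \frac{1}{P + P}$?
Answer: $\frac{\sqrt{45315010}}{50} \approx 134.63$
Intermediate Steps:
$G{\left(P \right)} = \frac{1}{2 P}$
$\sqrt{18126 + G{\left(5^{3} \right)}} = \sqrt{18126 + \frac{1}{2 \cdot 5^{3}}} = \sqrt{18126 + \frac{1}{2 \cdot 125}} = \sqrt{18126 + \frac{1}{2} \cdot \frac{1}{125}} = \sqrt{18126 + \frac{1}{250}} = \sqrt{\frac{4531501}{250}} = \frac{\sqrt{45315010}}{50}$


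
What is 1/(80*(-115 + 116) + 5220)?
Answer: 1/5300 ≈ 0.00018868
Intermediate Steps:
1/(80*(-115 + 116) + 5220) = 1/(80*1 + 5220) = 1/(80 + 5220) = 1/5300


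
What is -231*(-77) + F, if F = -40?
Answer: 17747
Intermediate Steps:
-231*(-77) + F = -231*(-77) - 40 = 17787 - 40 = 17747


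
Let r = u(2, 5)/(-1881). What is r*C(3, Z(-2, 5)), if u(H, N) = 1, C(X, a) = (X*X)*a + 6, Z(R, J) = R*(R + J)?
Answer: 16/627 ≈ 0.025518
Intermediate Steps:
Z(R, J) = R*(J + R)
C(X, a) = 6 + a*X² (C(X, a) = X²*a + 6 = a*X² + 6 = 6 + a*X²)
r = -1/1881 (r = 1/(-1881) = 1*(-1/1881) = -1/1881 ≈ -0.00053163)
r*C(3, Z(-2, 5)) = -(6 - 2*(5 - 2)*3²)/1881 = -(6 - 2*3*9)/1881 = -(6 - 6*9)/1881 = -(6 - 54)/1881 = -1/1881*(-48) = 16/627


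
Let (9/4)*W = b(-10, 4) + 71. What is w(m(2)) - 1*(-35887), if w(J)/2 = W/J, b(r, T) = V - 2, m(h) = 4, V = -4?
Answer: 323113/9 ≈ 35901.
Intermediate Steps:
b(r, T) = -6 (b(r, T) = -4 - 2 = -6)
W = 260/9 (W = 4*(-6 + 71)/9 = (4/9)*65 = 260/9 ≈ 28.889)
w(J) = 520/(9*J) (w(J) = 2*(260/(9*J)) = 520/(9*J))
w(m(2)) - 1*(-35887) = (520/9)/4 - 1*(-35887) = (520/9)*(1/4) + 35887 = 130/9 + 35887 = 323113/9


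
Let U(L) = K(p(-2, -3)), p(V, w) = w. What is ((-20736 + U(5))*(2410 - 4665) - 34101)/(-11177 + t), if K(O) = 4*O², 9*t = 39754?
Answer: -419799591/60839 ≈ -6900.2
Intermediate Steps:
t = 39754/9 (t = (⅑)*39754 = 39754/9 ≈ 4417.1)
U(L) = 36 (U(L) = 4*(-3)² = 4*9 = 36)
((-20736 + U(5))*(2410 - 4665) - 34101)/(-11177 + t) = ((-20736 + 36)*(2410 - 4665) - 34101)/(-11177 + 39754/9) = (-20700*(-2255) - 34101)/(-60839/9) = (46678500 - 34101)*(-9/60839) = 46644399*(-9/60839) = -419799591/60839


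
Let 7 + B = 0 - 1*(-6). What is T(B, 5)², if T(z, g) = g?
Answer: 25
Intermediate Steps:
B = -1 (B = -7 + (0 - 1*(-6)) = -7 + (0 + 6) = -7 + 6 = -1)
T(B, 5)² = 5² = 25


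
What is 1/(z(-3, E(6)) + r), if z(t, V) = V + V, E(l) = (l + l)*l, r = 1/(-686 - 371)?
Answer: 1057/152207 ≈ 0.0069445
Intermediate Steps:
r = -1/1057 (r = 1/(-1057) = -1/1057 ≈ -0.00094607)
E(l) = 2*l**2 (E(l) = (2*l)*l = 2*l**2)
z(t, V) = 2*V
1/(z(-3, E(6)) + r) = 1/(2*(2*6**2) - 1/1057) = 1/(2*(2*36) - 1/1057) = 1/(2*72 - 1/1057) = 1/(144 - 1/1057) = 1/(152207/1057) = 1057/152207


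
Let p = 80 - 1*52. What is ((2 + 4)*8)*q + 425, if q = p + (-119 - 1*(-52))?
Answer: -1447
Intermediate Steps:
p = 28 (p = 80 - 52 = 28)
q = -39 (q = 28 + (-119 - 1*(-52)) = 28 + (-119 + 52) = 28 - 67 = -39)
((2 + 4)*8)*q + 425 = ((2 + 4)*8)*(-39) + 425 = (6*8)*(-39) + 425 = 48*(-39) + 425 = -1872 + 425 = -1447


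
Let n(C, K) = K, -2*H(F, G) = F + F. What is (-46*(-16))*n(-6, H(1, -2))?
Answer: -736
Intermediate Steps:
H(F, G) = -F (H(F, G) = -(F + F)/2 = -F)
(-46*(-16))*n(-6, H(1, -2)) = (-46*(-16))*(-1*1) = 736*(-1) = -736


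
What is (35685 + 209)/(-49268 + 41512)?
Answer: -17947/3878 ≈ -4.6279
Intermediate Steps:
(35685 + 209)/(-49268 + 41512) = 35894/(-7756) = 35894*(-1/7756) = -17947/3878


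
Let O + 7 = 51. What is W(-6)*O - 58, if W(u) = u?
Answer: -322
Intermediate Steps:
O = 44 (O = -7 + 51 = 44)
W(-6)*O - 58 = -6*44 - 58 = -264 - 58 = -322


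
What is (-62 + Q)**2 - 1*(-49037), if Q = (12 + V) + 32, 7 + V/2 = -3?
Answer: 50481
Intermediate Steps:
V = -20 (V = -14 + 2*(-3) = -14 - 6 = -20)
Q = 24 (Q = (12 - 20) + 32 = -8 + 32 = 24)
(-62 + Q)**2 - 1*(-49037) = (-62 + 24)**2 - 1*(-49037) = (-38)**2 + 49037 = 1444 + 49037 = 50481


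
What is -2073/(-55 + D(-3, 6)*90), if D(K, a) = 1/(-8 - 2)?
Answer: 2073/64 ≈ 32.391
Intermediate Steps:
D(K, a) = -1/10 (D(K, a) = 1/(-10) = -1/10)
-2073/(-55 + D(-3, 6)*90) = -2073/(-55 - 1/10*90) = -2073/(-55 - 9) = -2073/(-64) = -2073*(-1/64) = 2073/64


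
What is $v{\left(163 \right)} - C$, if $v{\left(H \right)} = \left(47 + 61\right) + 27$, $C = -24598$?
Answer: $24733$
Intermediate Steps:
$v{\left(H \right)} = 135$ ($v{\left(H \right)} = 108 + 27 = 135$)
$v{\left(163 \right)} - C = 135 - -24598 = 135 + 24598 = 24733$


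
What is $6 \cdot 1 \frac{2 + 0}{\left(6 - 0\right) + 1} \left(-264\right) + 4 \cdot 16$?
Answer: $- \frac{2720}{7} \approx -388.57$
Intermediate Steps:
$6 \cdot 1 \frac{2 + 0}{\left(6 - 0\right) + 1} \left(-264\right) + 4 \cdot 16 = 6 \frac{2}{\left(6 + 0\right) + 1} \left(-264\right) + 64 = 6 \frac{2}{6 + 1} \left(-264\right) + 64 = 6 \cdot \frac{2}{7} \left(-264\right) + 64 = \frac{12}{7} \left(-264\right) + 64 = - \frac{3168}{7} + 64 = - \frac{2720}{7}$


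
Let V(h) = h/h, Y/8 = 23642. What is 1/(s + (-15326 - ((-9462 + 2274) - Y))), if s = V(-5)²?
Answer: 1/180999 ≈ 5.5249e-6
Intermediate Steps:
Y = 189136 (Y = 8*23642 = 189136)
V(h) = 1
s = 1 (s = 1² = 1)
1/(s + (-15326 - ((-9462 + 2274) - Y))) = 1/(1 + (-15326 - ((-9462 + 2274) - 1*189136))) = 1/(1 + (-15326 - (-7188 - 189136))) = 1/(1 + (-15326 - 1*(-196324))) = 1/(1 + (-15326 + 196324)) = 1/(1 + 180998) = 1/180999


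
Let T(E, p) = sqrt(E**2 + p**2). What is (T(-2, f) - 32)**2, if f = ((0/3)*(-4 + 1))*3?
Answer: 900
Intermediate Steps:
f = 0 (f = ((0*(1/3))*(-3))*3 = (0*(-3))*3 = 0*3 = 0)
(T(-2, f) - 32)**2 = (sqrt((-2)**2 + 0**2) - 32)**2 = (sqrt(4 + 0) - 32)**2 = (sqrt(4) - 32)**2 = (2 - 32)**2 = (-30)**2 = 900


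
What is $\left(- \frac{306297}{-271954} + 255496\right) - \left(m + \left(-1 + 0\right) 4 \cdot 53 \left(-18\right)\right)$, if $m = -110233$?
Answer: $\frac{98423994299}{271954} \approx 3.6191 \cdot 10^{5}$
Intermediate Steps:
$\left(- \frac{306297}{-271954} + 255496\right) - \left(m + \left(-1 + 0\right) 4 \cdot 53 \left(-18\right)\right) = \left(- \frac{306297}{-271954} + 255496\right) - \left(-110233 + \left(-1 + 0\right) 4 \cdot 53 \left(-18\right)\right) = \left(\left(-306297\right) \left(- \frac{1}{271954}\right) + 255496\right) - \left(-110233 + \left(-1\right) 4 \cdot 53 \left(-18\right)\right) = \left(\frac{306297}{271954} + 255496\right) - \left(-110233 + \left(-4\right) 53 \left(-18\right)\right) = \frac{69483465481}{271954} - \left(-110233 - -3816\right) = \frac{69483465481}{271954} - \left(-110233 + 3816\right) = \frac{69483465481}{271954} - -106417 = \frac{69483465481}{271954} + 106417 = \frac{98423994299}{271954}$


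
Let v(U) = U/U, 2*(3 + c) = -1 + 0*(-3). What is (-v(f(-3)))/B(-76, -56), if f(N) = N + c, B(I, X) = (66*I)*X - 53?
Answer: -1/280843 ≈ -3.5607e-6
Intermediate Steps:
c = -7/2 (c = -3 + (-1 + 0*(-3))/2 = -3 + (-1 + 0)/2 = -3 + (½)*(-1) = -3 - ½ = -7/2 ≈ -3.5000)
B(I, X) = -53 + 66*I*X (B(I, X) = 66*I*X - 53 = -53 + 66*I*X)
f(N) = -7/2 + N (f(N) = N - 7/2 = -7/2 + N)
v(U) = 1
(-v(f(-3)))/B(-76, -56) = (-1*1)/(-53 + 66*(-76)*(-56)) = -1/(-53 + 280896) = -1/280843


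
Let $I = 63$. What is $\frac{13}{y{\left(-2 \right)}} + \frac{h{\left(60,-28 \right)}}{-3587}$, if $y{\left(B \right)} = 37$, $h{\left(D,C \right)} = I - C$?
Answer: $\frac{43264}{132719} \approx 0.32598$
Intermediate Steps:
$h{\left(D,C \right)} = 63 - C$
$\frac{13}{y{\left(-2 \right)}} + \frac{h{\left(60,-28 \right)}}{-3587} = \frac{13}{37} + \frac{63 - -28}{-3587} = 13 \cdot \frac{1}{37} + \left(63 + 28\right) \left(- \frac{1}{3587}\right) = \frac{13}{37} + 91 \left(- \frac{1}{3587}\right) = \frac{13}{37} - \frac{91}{3587} = \frac{43264}{132719}$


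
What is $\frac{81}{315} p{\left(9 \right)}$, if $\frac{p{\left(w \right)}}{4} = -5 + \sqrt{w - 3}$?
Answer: $- \frac{36}{7} + \frac{36 \sqrt{6}}{35} \approx -2.6234$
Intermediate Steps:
$p{\left(w \right)} = -20 + 4 \sqrt{-3 + w}$ ($p{\left(w \right)} = 4 \left(-5 + \sqrt{w - 3}\right) = 4 \left(-5 + \sqrt{-3 + w}\right) = -20 + 4 \sqrt{-3 + w}$)
$\frac{81}{315} p{\left(9 \right)} = \frac{81}{315} \left(-20 + 4 \sqrt{-3 + 9}\right) = 81 \cdot \frac{1}{315} \left(-20 + 4 \sqrt{6}\right) = \frac{9 \left(-20 + 4 \sqrt{6}\right)}{35} = - \frac{36}{7} + \frac{36 \sqrt{6}}{35}$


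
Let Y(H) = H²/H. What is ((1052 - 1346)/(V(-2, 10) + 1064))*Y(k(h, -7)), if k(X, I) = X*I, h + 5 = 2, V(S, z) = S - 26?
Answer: -441/74 ≈ -5.9595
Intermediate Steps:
V(S, z) = -26 + S
h = -3 (h = -5 + 2 = -3)
k(X, I) = I*X
Y(H) = H
((1052 - 1346)/(V(-2, 10) + 1064))*Y(k(h, -7)) = ((1052 - 1346)/((-26 - 2) + 1064))*(-7*(-3)) = -294/(-28 + 1064)*21 = -294/1036*21 = -294*1/1036*21 = -21/74*21 = -441/74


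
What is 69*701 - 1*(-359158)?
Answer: 407527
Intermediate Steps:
69*701 - 1*(-359158) = 48369 + 359158 = 407527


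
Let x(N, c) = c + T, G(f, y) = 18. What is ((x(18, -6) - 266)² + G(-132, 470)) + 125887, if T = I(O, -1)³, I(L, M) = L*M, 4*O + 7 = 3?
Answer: 199346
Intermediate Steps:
O = -1 (O = -7/4 + (¼)*3 = -7/4 + ¾ = -1)
T = 1 (T = (-1*(-1))³ = 1³ = 1)
x(N, c) = 1 + c (x(N, c) = c + 1 = 1 + c)
((x(18, -6) - 266)² + G(-132, 470)) + 125887 = (((1 - 6) - 266)² + 18) + 125887 = ((-5 - 266)² + 18) + 125887 = ((-271)² + 18) + 125887 = (73441 + 18) + 125887 = 73459 + 125887 = 199346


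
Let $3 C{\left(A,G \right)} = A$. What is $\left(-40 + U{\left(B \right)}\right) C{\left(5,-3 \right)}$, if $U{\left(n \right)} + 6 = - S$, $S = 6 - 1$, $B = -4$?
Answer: $-85$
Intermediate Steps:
$S = 5$ ($S = 6 - 1 = 5$)
$C{\left(A,G \right)} = \frac{A}{3}$
$U{\left(n \right)} = -11$ ($U{\left(n \right)} = -6 - 5 = -11$)
$\left(-40 + U{\left(B \right)}\right) C{\left(5,-3 \right)} = \left(-40 - 11\right) \frac{1}{3} \cdot 5 = \left(-51\right) \frac{5}{3} = -85$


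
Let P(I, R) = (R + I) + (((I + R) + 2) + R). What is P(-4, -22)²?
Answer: 5184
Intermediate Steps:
P(I, R) = 2 + 2*I + 3*R (P(I, R) = (I + R) + ((2 + I + R) + R) = (I + R) + (2 + I + 2*R) = 2 + 2*I + 3*R)
P(-4, -22)² = (2 + 2*(-4) + 3*(-22))² = (2 - 8 - 66)² = (-72)² = 5184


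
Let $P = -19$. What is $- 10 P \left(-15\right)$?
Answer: $-2850$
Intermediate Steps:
$- 10 P \left(-15\right) = \left(-10\right) \left(-19\right) \left(-15\right) = 190 \left(-15\right) = -2850$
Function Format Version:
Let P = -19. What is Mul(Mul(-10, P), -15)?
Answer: -2850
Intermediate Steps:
Mul(Mul(-10, P), -15) = Mul(Mul(-10, -19), -15) = Mul(190, -15) = -2850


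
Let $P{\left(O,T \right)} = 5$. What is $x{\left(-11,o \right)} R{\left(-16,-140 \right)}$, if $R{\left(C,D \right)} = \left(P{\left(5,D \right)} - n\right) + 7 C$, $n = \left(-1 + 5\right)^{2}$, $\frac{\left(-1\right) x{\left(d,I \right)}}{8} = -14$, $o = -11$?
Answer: $-13776$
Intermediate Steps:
$x{\left(d,I \right)} = 112$ ($x{\left(d,I \right)} = \left(-8\right) \left(-14\right) = 112$)
$n = 16$ ($n = 4^{2} = 16$)
$R{\left(C,D \right)} = -11 + 7 C$ ($R{\left(C,D \right)} = \left(5 - 16\right) + 7 C = -11 + 7 C$)
$x{\left(-11,o \right)} R{\left(-16,-140 \right)} = 112 \left(-11 + 7 \left(-16\right)\right) = 112 \left(-11 - 112\right) = 112 \left(-123\right) = -13776$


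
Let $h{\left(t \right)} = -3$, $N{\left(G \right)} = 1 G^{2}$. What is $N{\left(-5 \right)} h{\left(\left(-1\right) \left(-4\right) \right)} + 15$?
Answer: $-60$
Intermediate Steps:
$N{\left(G \right)} = G^{2}$
$N{\left(-5 \right)} h{\left(\left(-1\right) \left(-4\right) \right)} + 15 = \left(-5\right)^{2} \left(-3\right) + 15 = 25 \left(-3\right) + 15 = -75 + 15 = -60$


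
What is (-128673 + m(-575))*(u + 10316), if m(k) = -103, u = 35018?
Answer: -5837931184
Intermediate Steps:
(-128673 + m(-575))*(u + 10316) = (-128673 - 103)*(35018 + 10316) = -128776*45334 = -5837931184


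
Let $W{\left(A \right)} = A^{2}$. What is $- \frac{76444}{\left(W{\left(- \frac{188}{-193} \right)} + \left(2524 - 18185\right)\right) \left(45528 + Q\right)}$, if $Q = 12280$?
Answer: $\frac{711865639}{8430158632740} \approx 8.4443 \cdot 10^{-5}$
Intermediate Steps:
$- \frac{76444}{\left(W{\left(- \frac{188}{-193} \right)} + \left(2524 - 18185\right)\right) \left(45528 + Q\right)} = - \frac{76444}{\left(\left(- \frac{188}{-193}\right)^{2} + \left(2524 - 18185\right)\right) \left(45528 + 12280\right)} = - \frac{76444}{\left(\left(\left(-188\right) \left(- \frac{1}{193}\right)\right)^{2} - 15661\right) 57808} = - \frac{76444}{\left(\left(\frac{188}{193}\right)^{2} - 15661\right) 57808} = - \frac{76444}{\left(\frac{35344}{37249} - 15661\right) 57808} = - \frac{76444}{\left(- \frac{583321245}{37249}\right) 57808} = - \frac{76444}{- \frac{33720634530960}{37249}} = \left(-76444\right) \left(- \frac{37249}{33720634530960}\right) = \frac{711865639}{8430158632740}$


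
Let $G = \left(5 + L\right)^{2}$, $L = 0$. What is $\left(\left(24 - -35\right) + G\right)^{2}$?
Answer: $7056$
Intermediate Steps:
$G = 25$ ($G = \left(5 + 0\right)^{2} = 5^{2} = 25$)
$\left(\left(24 - -35\right) + G\right)^{2} = \left(\left(24 - -35\right) + 25\right)^{2} = \left(\left(24 + 35\right) + 25\right)^{2} = \left(59 + 25\right)^{2} = 84^{2} = 7056$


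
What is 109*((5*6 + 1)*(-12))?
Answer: -40548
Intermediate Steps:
109*((5*6 + 1)*(-12)) = 109*((30 + 1)*(-12)) = 109*(31*(-12)) = 109*(-372) = -40548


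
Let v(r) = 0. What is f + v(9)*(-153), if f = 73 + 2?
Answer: 75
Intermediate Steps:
f = 75
f + v(9)*(-153) = 75 + 0*(-153) = 75 + 0 = 75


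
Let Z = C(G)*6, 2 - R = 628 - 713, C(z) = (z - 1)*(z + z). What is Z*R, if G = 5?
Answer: 20880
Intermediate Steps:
C(z) = 2*z*(-1 + z) (C(z) = (-1 + z)*(2*z) = 2*z*(-1 + z))
R = 87 (R = 2 - (628 - 713) = 2 - 1*(-85) = 2 + 85 = 87)
Z = 240 (Z = (2*5*(-1 + 5))*6 = (2*5*4)*6 = 40*6 = 240)
Z*R = 240*87 = 20880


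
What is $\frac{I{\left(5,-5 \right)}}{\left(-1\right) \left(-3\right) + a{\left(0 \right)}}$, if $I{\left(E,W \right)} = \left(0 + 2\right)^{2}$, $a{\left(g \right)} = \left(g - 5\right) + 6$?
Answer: $1$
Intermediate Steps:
$a{\left(g \right)} = 1 + g$ ($a{\left(g \right)} = \left(-5 + g\right) + 6 = 1 + g$)
$I{\left(E,W \right)} = 4$ ($I{\left(E,W \right)} = 2^{2} = 4$)
$\frac{I{\left(5,-5 \right)}}{\left(-1\right) \left(-3\right) + a{\left(0 \right)}} = \frac{1}{\left(-1\right) \left(-3\right) + \left(1 + 0\right)} 4 = \frac{1}{3 + 1} \cdot 4 = \frac{1}{4} \cdot 4 = 1$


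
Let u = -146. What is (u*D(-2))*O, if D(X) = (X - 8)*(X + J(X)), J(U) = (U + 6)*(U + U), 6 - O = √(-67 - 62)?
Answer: -157680 + 26280*I*√129 ≈ -1.5768e+5 + 2.9848e+5*I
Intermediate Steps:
O = 6 - I*√129 (O = 6 - √(-67 - 62) = 6 - √(-129) = 6 - I*√129 ≈ 6.0 - 11.358*I)
J(U) = 2*U*(6 + U) (J(U) = (6 + U)*(2*U) = 2*U*(6 + U))
D(X) = (-8 + X)*(X + 2*X*(6 + X)) (D(X) = (X - 8)*(X + 2*X*(6 + X)) = (-8 + X)*(X + 2*X*(6 + X)))
(u*D(-2))*O = (-(-292)*(-104 - 3*(-2) + 2*(-2)²))*(6 - I*√129) = (-(-292)*(-104 + 6 + 2*4))*(6 - I*√129) = (-(-292)*(-104 + 6 + 8))*(6 - I*√129) = (-(-292)*(-90))*(6 - I*√129) = (-146*180)*(6 - I*√129) = -26280*(6 - I*√129) = -157680 + 26280*I*√129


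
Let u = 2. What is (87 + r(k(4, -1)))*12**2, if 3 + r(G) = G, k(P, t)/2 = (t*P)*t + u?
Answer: 13824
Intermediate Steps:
k(P, t) = 4 + 2*P*t**2 (k(P, t) = 2*((t*P)*t + 2) = 2*((P*t)*t + 2) = 2*(P*t**2 + 2) = 2*(2 + P*t**2) = 4 + 2*P*t**2)
r(G) = -3 + G
(87 + r(k(4, -1)))*12**2 = (87 + (-3 + (4 + 2*4*(-1)**2)))*12**2 = (87 + (-3 + (4 + 2*4*1)))*144 = (87 + (-3 + (4 + 8)))*144 = (87 + (-3 + 12))*144 = (87 + 9)*144 = 96*144 = 13824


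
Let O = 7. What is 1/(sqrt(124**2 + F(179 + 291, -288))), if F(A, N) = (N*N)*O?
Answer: 1/772 ≈ 0.0012953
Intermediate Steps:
F(A, N) = 7*N**2 (F(A, N) = (N*N)*7 = N**2*7 = 7*N**2)
1/(sqrt(124**2 + F(179 + 291, -288))) = 1/(sqrt(124**2 + 7*(-288)**2)) = 1/(sqrt(15376 + 7*82944)) = 1/(sqrt(15376 + 580608)) = 1/(sqrt(595984)) = 1/772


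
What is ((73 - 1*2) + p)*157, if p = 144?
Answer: 33755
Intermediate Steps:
((73 - 1*2) + p)*157 = ((73 - 1*2) + 144)*157 = ((73 - 2) + 144)*157 = (71 + 144)*157 = 215*157 = 33755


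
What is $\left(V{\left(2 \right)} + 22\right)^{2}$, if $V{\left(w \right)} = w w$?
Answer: $676$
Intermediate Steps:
$V{\left(w \right)} = w^{2}$
$\left(V{\left(2 \right)} + 22\right)^{2} = \left(2^{2} + 22\right)^{2} = \left(4 + 22\right)^{2} = 26^{2} = 676$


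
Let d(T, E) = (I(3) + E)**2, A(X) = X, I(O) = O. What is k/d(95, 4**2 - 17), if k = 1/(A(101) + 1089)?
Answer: 1/4760 ≈ 0.00021008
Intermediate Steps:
d(T, E) = (3 + E)**2
k = 1/1190 (k = 1/(101 + 1089) = 1/1190 ≈ 0.00084034)
k/d(95, 4**2 - 17) = 1/(1190*((3 + (4**2 - 17))**2)) = 1/(1190*((3 + (16 - 17))**2)) = 1/(1190*((3 - 1)**2)) = 1/(1190*(2**2)) = (1/1190)/4 = (1/1190)*(1/4) = 1/4760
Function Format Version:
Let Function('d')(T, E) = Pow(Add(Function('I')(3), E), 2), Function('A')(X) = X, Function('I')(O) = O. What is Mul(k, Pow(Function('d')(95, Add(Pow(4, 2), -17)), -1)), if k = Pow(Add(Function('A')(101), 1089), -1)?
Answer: Rational(1, 4760) ≈ 0.00021008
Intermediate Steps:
Function('d')(T, E) = Pow(Add(3, E), 2)
k = Rational(1, 1190) (k = Pow(Add(101, 1089), -1) = Pow(1190, -1) = Rational(1, 1190) ≈ 0.00084034)
Mul(k, Pow(Function('d')(95, Add(Pow(4, 2), -17)), -1)) = Mul(Rational(1, 1190), Pow(Pow(Add(3, Add(Pow(4, 2), -17)), 2), -1)) = Mul(Rational(1, 1190), Pow(Pow(Add(3, Add(16, -17)), 2), -1)) = Mul(Rational(1, 1190), Pow(Pow(Add(3, -1), 2), -1)) = Mul(Rational(1, 1190), Pow(Pow(2, 2), -1)) = Mul(Rational(1, 1190), Pow(4, -1)) = Mul(Rational(1, 1190), Rational(1, 4)) = Rational(1, 4760)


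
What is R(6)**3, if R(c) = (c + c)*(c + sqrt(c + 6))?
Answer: 746496 + 414720*sqrt(3) ≈ 1.4648e+6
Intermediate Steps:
R(c) = 2*c*(c + sqrt(6 + c)) (R(c) = (2*c)*(c + sqrt(6 + c)) = 2*c*(c + sqrt(6 + c)))
R(6)**3 = (2*6*(6 + sqrt(6 + 6)))**3 = (2*6*(6 + sqrt(12)))**3 = (2*6*(6 + 2*sqrt(3)))**3 = (72 + 24*sqrt(3))**3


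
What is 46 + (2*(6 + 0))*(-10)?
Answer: -74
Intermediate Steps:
46 + (2*(6 + 0))*(-10) = 46 + (2*6)*(-10) = 46 + 12*(-10) = 46 - 120 = -74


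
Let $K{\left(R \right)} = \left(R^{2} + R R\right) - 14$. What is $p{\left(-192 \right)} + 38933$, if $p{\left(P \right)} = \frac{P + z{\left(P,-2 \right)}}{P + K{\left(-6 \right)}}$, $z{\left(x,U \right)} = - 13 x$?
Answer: $\frac{2607359}{67} \approx 38916.0$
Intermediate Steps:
$K{\left(R \right)} = -14 + 2 R^{2}$ ($K{\left(R \right)} = \left(R^{2} + R^{2}\right) - 14 = 2 R^{2} - 14 = -14 + 2 R^{2}$)
$p{\left(P \right)} = - \frac{12 P}{58 + P}$ ($p{\left(P \right)} = \frac{P - 13 P}{P - \left(14 - 2 \left(-6\right)^{2}\right)} = \frac{\left(-12\right) P}{P + \left(-14 + 2 \cdot 36\right)} = \frac{\left(-12\right) P}{P + \left(-14 + 72\right)} = \frac{\left(-12\right) P}{P + 58} = \frac{\left(-12\right) P}{58 + P} = - \frac{12 P}{58 + P}$)
$p{\left(-192 \right)} + 38933 = \left(-12\right) \left(-192\right) \frac{1}{58 - 192} + 38933 = \left(-12\right) \left(-192\right) \frac{1}{-134} + 38933 = \left(-12\right) \left(-192\right) \left(- \frac{1}{134}\right) + 38933 = - \frac{1152}{67} + 38933 = \frac{2607359}{67}$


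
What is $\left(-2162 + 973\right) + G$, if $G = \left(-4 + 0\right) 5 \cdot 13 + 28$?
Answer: $-1421$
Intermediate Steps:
$G = -232$ ($G = \left(-4\right) 5 \cdot 13 + 28 = \left(-20\right) 13 + 28 = -260 + 28 = -232$)
$\left(-2162 + 973\right) + G = \left(-2162 + 973\right) - 232 = -1189 - 232 = -1421$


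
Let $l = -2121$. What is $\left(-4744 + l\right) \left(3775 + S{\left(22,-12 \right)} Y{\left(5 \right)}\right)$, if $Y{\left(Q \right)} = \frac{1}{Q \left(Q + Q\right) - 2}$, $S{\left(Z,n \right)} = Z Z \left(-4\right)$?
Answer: $- \frac{76915460}{3} \approx -2.5638 \cdot 10^{7}$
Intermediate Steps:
$S{\left(Z,n \right)} = - 4 Z^{2}$ ($S{\left(Z,n \right)} = Z^{2} \left(-4\right) = - 4 Z^{2}$)
$Y{\left(Q \right)} = \frac{1}{-2 + 2 Q^{2}}$ ($Y{\left(Q \right)} = \frac{1}{Q 2 Q - 2} = \frac{1}{2 Q^{2} - 2} = \frac{1}{-2 + 2 Q^{2}}$)
$\left(-4744 + l\right) \left(3775 + S{\left(22,-12 \right)} Y{\left(5 \right)}\right) = \left(-4744 - 2121\right) \left(3775 + - 4 \cdot 22^{2} \frac{1}{2 \left(-1 + 5^{2}\right)}\right) = - 6865 \left(3775 + \left(-4\right) 484 \frac{1}{2 \left(-1 + 25\right)}\right) = - 6865 \left(3775 - 1936 \frac{1}{2 \cdot 24}\right) = - 6865 \left(3775 - 1936 \cdot \frac{1}{2} \cdot \frac{1}{24}\right) = - 6865 \left(3775 - \frac{121}{3}\right) = \left(-6865\right) \frac{11204}{3} = - \frac{76915460}{3}$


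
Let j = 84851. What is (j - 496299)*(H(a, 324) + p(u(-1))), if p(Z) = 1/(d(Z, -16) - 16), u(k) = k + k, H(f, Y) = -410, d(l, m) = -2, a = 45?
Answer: 1518448844/9 ≈ 1.6872e+8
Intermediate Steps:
u(k) = 2*k
p(Z) = -1/18 (p(Z) = 1/(-2 - 16) = 1/(-18) = -1/18)
(j - 496299)*(H(a, 324) + p(u(-1))) = (84851 - 496299)*(-410 - 1/18) = -411448*(-7381/18) = 1518448844/9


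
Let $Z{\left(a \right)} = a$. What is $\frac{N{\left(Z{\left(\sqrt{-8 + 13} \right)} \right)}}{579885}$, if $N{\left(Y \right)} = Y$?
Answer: $\frac{\sqrt{5}}{579885} \approx 3.8561 \cdot 10^{-6}$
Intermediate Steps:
$\frac{N{\left(Z{\left(\sqrt{-8 + 13} \right)} \right)}}{579885} = \frac{\sqrt{-8 + 13}}{579885} = \sqrt{5} \cdot \frac{1}{579885} = \frac{\sqrt{5}}{579885}$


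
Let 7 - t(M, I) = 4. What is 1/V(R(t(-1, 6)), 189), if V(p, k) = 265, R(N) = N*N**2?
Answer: 1/265 ≈ 0.0037736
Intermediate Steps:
t(M, I) = 3 (t(M, I) = 7 - 1*4 = 7 - 4 = 3)
R(N) = N**3
1/V(R(t(-1, 6)), 189) = 1/265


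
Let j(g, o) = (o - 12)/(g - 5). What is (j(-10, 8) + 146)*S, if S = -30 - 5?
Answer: -15358/3 ≈ -5119.3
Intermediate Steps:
j(g, o) = (-12 + o)/(-5 + g)
S = -35
(j(-10, 8) + 146)*S = ((-12 + 8)/(-5 - 10) + 146)*(-35) = (-4/(-15) + 146)*(-35) = (-1/15*(-4) + 146)*(-35) = (4/15 + 146)*(-35) = (2194/15)*(-35) = -15358/3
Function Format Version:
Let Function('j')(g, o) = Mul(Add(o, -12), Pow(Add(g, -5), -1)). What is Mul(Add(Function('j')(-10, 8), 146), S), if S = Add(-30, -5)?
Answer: Rational(-15358, 3) ≈ -5119.3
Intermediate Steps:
Function('j')(g, o) = Mul(Pow(Add(-5, g), -1), Add(-12, o)) (Function('j')(g, o) = Mul(Add(-12, o), Pow(Add(-5, g), -1)) = Mul(Pow(Add(-5, g), -1), Add(-12, o)))
S = -35
Mul(Add(Function('j')(-10, 8), 146), S) = Mul(Add(Mul(Pow(Add(-5, -10), -1), Add(-12, 8)), 146), -35) = Mul(Add(Mul(Pow(-15, -1), -4), 146), -35) = Mul(Add(Mul(Rational(-1, 15), -4), 146), -35) = Mul(Add(Rational(4, 15), 146), -35) = Mul(Rational(2194, 15), -35) = Rational(-15358, 3)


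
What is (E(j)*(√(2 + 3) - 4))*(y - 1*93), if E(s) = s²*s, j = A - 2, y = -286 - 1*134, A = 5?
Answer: 55404 - 13851*√5 ≈ 24432.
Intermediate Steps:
y = -420 (y = -286 - 134 = -420)
j = 3 (j = 5 - 2 = 3)
E(s) = s³
(E(j)*(√(2 + 3) - 4))*(y - 1*93) = (3³*(√(2 + 3) - 4))*(-420 - 1*93) = (27*(√5 - 4))*(-420 - 93) = (27*(-4 + √5))*(-513) = (-108 + 27*√5)*(-513) = 55404 - 13851*√5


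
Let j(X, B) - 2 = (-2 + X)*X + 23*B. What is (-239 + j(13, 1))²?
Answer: 5041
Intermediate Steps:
j(X, B) = 2 + 23*B + X*(-2 + X) (j(X, B) = 2 + ((-2 + X)*X + 23*B) = 2 + (X*(-2 + X) + 23*B) = 2 + (23*B + X*(-2 + X)) = 2 + 23*B + X*(-2 + X))
(-239 + j(13, 1))² = (-239 + (2 + 13² - 2*13 + 23*1))² = (-239 + (2 + 169 - 26 + 23))² = (-239 + 168)² = (-71)² = 5041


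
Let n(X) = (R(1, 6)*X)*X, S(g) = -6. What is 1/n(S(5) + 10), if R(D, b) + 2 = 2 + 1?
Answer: 1/16 ≈ 0.062500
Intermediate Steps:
R(D, b) = 1 (R(D, b) = -2 + (2 + 1) = -2 + 3 = 1)
n(X) = X**2 (n(X) = (1*X)*X = X*X = X**2)
1/n(S(5) + 10) = 1/((-6 + 10)**2) = 1/(4**2) = 1/16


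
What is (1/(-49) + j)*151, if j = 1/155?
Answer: -16006/7595 ≈ -2.1074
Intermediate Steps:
j = 1/155 ≈ 0.0064516
(1/(-49) + j)*151 = (1/(-49) + 1/155)*151 = (-1/49 + 1/155)*151 = -106/7595*151 = -16006/7595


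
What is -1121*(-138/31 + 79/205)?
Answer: 28967761/6355 ≈ 4558.3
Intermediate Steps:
-1121*(-138/31 + 79/205) = -1121*(-25841/6355) = 28967761/6355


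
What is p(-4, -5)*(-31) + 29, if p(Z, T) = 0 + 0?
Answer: 29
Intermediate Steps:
p(Z, T) = 0
p(-4, -5)*(-31) + 29 = 0*(-31) + 29 = 0 + 29 = 29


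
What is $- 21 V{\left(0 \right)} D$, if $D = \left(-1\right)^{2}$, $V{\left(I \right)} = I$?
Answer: $0$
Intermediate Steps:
$D = 1$
$- 21 V{\left(0 \right)} D = \left(-21\right) 0 \cdot 1 = 0 \cdot 1 = 0$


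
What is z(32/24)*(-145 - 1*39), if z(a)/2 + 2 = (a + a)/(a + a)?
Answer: 368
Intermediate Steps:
z(a) = -2 (z(a) = -4 + 2*((a + a)/(a + a)) = -4 + 2*((2*a)/((2*a))) = -4 + 2*((2*a)*(1/(2*a))) = -4 + 2*1 = -4 + 2 = -2)
z(32/24)*(-145 - 1*39) = -2*(-145 - 1*39) = -2*(-145 - 39) = -2*(-184) = 368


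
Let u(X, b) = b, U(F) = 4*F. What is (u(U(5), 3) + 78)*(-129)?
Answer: -10449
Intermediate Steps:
(u(U(5), 3) + 78)*(-129) = (3 + 78)*(-129) = 81*(-129) = -10449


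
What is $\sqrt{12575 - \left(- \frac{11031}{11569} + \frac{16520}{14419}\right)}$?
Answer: $\frac{7 \sqrt{7141134305874856926}}{166813411} \approx 112.14$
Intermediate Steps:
$\sqrt{12575 - \left(- \frac{11031}{11569} + \frac{16520}{14419}\right)} = \sqrt{12575 - \frac{32063891}{166813411}} = \sqrt{\frac{2097646579434}{166813411}} = \frac{7 \sqrt{7141134305874856926}}{166813411}$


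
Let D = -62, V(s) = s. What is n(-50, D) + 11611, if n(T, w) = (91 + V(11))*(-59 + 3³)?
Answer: 8347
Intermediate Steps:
n(T, w) = -3264 (n(T, w) = (91 + 11)*(-59 + 3³) = 102*(-59 + 27) = 102*(-32) = -3264)
n(-50, D) + 11611 = -3264 + 11611 = 8347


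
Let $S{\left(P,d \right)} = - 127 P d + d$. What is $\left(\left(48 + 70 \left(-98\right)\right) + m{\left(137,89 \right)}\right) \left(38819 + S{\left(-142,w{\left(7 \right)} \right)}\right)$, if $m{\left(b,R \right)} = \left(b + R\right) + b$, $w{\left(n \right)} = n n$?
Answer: $-5949421766$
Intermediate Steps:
$w{\left(n \right)} = n^{2}$
$m{\left(b,R \right)} = R + 2 b$ ($m{\left(b,R \right)} = \left(R + b\right) + b = R + 2 b$)
$S{\left(P,d \right)} = d - 127 P d$ ($S{\left(P,d \right)} = - 127 P d + d = d - 127 P d$)
$\left(\left(48 + 70 \left(-98\right)\right) + m{\left(137,89 \right)}\right) \left(38819 + S{\left(-142,w{\left(7 \right)} \right)}\right) = \left(\left(48 + 70 \left(-98\right)\right) + \left(89 + 2 \cdot 137\right)\right) \left(38819 + 7^{2} \left(1 - -18034\right)\right) = \left(\left(48 - 6860\right) + \left(89 + 274\right)\right) \left(38819 + 49 \left(1 + 18034\right)\right) = \left(-6812 + 363\right) \left(38819 + 49 \cdot 18035\right) = - 6449 \left(38819 + 883715\right) = \left(-6449\right) 922534 = -5949421766$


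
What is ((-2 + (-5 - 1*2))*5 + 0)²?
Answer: 2025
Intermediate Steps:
((-2 + (-5 - 1*2))*5 + 0)² = ((-2 + (-5 - 2))*5 + 0)² = ((-2 - 7)*5 + 0)² = (-9*5 + 0)² = (-45 + 0)² = (-45)² = 2025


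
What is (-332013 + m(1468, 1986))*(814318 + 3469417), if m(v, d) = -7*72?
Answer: -1424414710995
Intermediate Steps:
m(v, d) = -504
(-332013 + m(1468, 1986))*(814318 + 3469417) = (-332013 - 504)*(814318 + 3469417) = -332517*4283735 = -1424414710995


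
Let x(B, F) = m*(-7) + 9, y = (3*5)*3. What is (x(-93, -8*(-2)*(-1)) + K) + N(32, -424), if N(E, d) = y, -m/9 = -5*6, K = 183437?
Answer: 181601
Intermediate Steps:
y = 45 (y = 15*3 = 45)
m = 270 (m = -(-45)*6 = -9*(-30) = 270)
N(E, d) = 45
x(B, F) = -1881 (x(B, F) = 270*(-7) + 9 = -1890 + 9 = -1881)
(x(-93, -8*(-2)*(-1)) + K) + N(32, -424) = (-1881 + 183437) + 45 = 181556 + 45 = 181601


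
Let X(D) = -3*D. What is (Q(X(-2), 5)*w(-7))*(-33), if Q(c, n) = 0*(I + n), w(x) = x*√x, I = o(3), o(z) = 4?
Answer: 0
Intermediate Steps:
I = 4
w(x) = x^(3/2)
Q(c, n) = 0 (Q(c, n) = 0*(4 + n) = 0)
(Q(X(-2), 5)*w(-7))*(-33) = (0*(-7)^(3/2))*(-33) = (0*(-7*I*√7))*(-33) = 0*(-33) = 0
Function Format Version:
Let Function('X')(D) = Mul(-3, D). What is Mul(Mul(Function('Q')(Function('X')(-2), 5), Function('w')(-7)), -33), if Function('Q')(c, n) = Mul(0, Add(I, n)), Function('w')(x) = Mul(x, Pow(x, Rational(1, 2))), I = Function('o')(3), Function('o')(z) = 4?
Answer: 0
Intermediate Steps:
I = 4
Function('w')(x) = Pow(x, Rational(3, 2))
Function('Q')(c, n) = 0 (Function('Q')(c, n) = Mul(0, Add(4, n)) = 0)
Mul(Mul(Function('Q')(Function('X')(-2), 5), Function('w')(-7)), -33) = Mul(Mul(0, Pow(-7, Rational(3, 2))), -33) = Mul(Mul(0, Mul(-7, I, Pow(7, Rational(1, 2)))), -33) = Mul(0, -33) = 0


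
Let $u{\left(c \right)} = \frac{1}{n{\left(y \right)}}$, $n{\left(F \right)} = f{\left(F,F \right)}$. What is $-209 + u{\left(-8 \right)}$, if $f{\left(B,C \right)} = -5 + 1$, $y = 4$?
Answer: $- \frac{837}{4} \approx -209.25$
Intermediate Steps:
$f{\left(B,C \right)} = -4$
$n{\left(F \right)} = -4$
$u{\left(c \right)} = - \frac{1}{4}$ ($u{\left(c \right)} = \frac{1}{-4} = - \frac{1}{4}$)
$-209 + u{\left(-8 \right)} = -209 - \frac{1}{4} = - \frac{837}{4}$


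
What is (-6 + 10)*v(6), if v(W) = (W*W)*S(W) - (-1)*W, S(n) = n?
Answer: 888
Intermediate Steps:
v(W) = W + W³ (v(W) = (W*W)*W - (-1)*W = W²*W + W = W³ + W = W + W³)
(-6 + 10)*v(6) = (-6 + 10)*(6 + 6³) = 4*(6 + 216) = 4*222 = 888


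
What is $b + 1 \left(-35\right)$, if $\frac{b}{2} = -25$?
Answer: $-85$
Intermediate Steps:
$b = -50$ ($b = 2 \left(-25\right) = -50$)
$b + 1 \left(-35\right) = -50 + 1 \left(-35\right) = -50 - 35 = -85$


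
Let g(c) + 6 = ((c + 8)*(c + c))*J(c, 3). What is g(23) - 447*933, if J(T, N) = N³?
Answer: -378555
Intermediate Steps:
g(c) = -6 + 54*c*(8 + c) (g(c) = -6 + ((c + 8)*(c + c))*3³ = -6 + ((8 + c)*(2*c))*27 = -6 + (2*c*(8 + c))*27 = -6 + 54*c*(8 + c))
g(23) - 447*933 = (-6 + 54*23² + 432*23) - 447*933 = (-6 + 54*529 + 9936) - 417051 = (-6 + 28566 + 9936) - 417051 = 38496 - 417051 = -378555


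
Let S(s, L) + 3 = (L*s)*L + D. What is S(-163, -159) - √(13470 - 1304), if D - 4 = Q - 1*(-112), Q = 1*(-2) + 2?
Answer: -4120690 - √12166 ≈ -4.1208e+6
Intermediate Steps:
Q = 0 (Q = -2 + 2 = 0)
D = 116 (D = 4 + (0 - 1*(-112)) = 4 + (0 + 112) = 4 + 112 = 116)
S(s, L) = 113 + s*L² (S(s, L) = -3 + ((L*s)*L + 116) = -3 + (s*L² + 116) = -3 + (116 + s*L²) = 113 + s*L²)
S(-163, -159) - √(13470 - 1304) = (113 - 163*(-159)²) - √(13470 - 1304) = (113 - 163*25281) - √12166 = (113 - 4120803) - √12166 = -4120690 - √12166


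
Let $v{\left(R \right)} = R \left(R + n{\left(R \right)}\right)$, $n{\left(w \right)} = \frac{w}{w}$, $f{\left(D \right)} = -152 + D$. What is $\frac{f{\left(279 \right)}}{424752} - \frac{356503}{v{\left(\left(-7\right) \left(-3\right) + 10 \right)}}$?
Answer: $- \frac{9464077267}{26334624} \approx -359.38$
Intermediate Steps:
$n{\left(w \right)} = 1$
$v{\left(R \right)} = R \left(1 + R\right)$ ($v{\left(R \right)} = R \left(R + 1\right) = R \left(1 + R\right)$)
$\frac{f{\left(279 \right)}}{424752} - \frac{356503}{v{\left(\left(-7\right) \left(-3\right) + 10 \right)}} = \frac{-152 + 279}{424752} - \frac{356503}{\left(\left(-7\right) \left(-3\right) + 10\right) \left(1 + \left(\left(-7\right) \left(-3\right) + 10\right)\right)} = 127 \cdot \frac{1}{424752} - \frac{356503}{\left(21 + 10\right) \left(1 + \left(21 + 10\right)\right)} = \frac{127}{424752} - \frac{356503}{31 \left(1 + 31\right)} = \frac{127}{424752} - \frac{356503}{31 \cdot 32} = \frac{127}{424752} - \frac{356503}{992} = - \frac{9464077267}{26334624}$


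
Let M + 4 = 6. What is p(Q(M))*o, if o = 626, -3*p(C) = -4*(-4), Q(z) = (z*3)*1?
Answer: -10016/3 ≈ -3338.7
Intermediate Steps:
M = 2 (M = -4 + 6 = 2)
Q(z) = 3*z (Q(z) = (3*z)*1 = 3*z)
p(C) = -16/3 (p(C) = -(-4)*(-4)/3 = -1/3*16 = -16/3)
p(Q(M))*o = -16/3*626 = -10016/3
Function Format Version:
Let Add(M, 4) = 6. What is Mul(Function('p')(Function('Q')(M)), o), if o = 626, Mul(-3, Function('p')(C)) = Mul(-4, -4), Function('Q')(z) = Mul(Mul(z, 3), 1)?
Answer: Rational(-10016, 3) ≈ -3338.7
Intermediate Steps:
M = 2 (M = Add(-4, 6) = 2)
Function('Q')(z) = Mul(3, z) (Function('Q')(z) = Mul(Mul(3, z), 1) = Mul(3, z))
Function('p')(C) = Rational(-16, 3) (Function('p')(C) = Mul(Rational(-1, 3), Mul(-4, -4)) = Mul(Rational(-1, 3), 16) = Rational(-16, 3))
Mul(Function('p')(Function('Q')(M)), o) = Mul(Rational(-16, 3), 626) = Rational(-10016, 3)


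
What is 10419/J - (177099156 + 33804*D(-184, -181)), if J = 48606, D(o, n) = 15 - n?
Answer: -2976708234007/16202 ≈ -1.8372e+8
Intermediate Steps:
10419/J - (177099156 + 33804*D(-184, -181)) = 10419/48606 - (177606216 + 6118524) = 10419*(1/48606) - 33804/(1/(5239 + (15 + 181))) = 3473/16202 - 33804/(1/(5239 + 196)) = 3473/16202 - 33804/(1/5435) = 3473/16202 - 33804/1/5435 = 3473/16202 - 33804*5435 = 3473/16202 - 183724740 = -2976708234007/16202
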